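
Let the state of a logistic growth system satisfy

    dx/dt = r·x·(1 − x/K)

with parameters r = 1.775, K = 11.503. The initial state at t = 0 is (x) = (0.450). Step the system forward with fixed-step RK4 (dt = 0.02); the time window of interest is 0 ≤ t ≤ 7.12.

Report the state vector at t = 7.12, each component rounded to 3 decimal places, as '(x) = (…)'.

t=0.000: state=(0.450)
step 1 (dt=0.02): k1=(0.768), k2=(0.780), k3=(0.780), k4=(0.793); state += dt/6·(k1+2k2+2k3+k4)
t=0.020: state=(0.466)
t=0.040: state=(0.482)
t=0.060: state=(0.498)
continuing one RK4 step at a time; state shown every 25 steps (Δt=0.5):
t=0.500: state=(1.035)
t=1.000: state=(2.228)
t=1.500: state=(4.239)
t=2.000: state=(6.744)
t=2.500: state=(8.914)
t=3.000: state=(10.274)
t=3.500: state=(10.963)
t=4.000: state=(11.275)
t=4.500: state=(11.408)
t=5.000: state=(11.464)
t=5.500: state=(11.487)
t=6.000: state=(11.496)
t=6.500: state=(11.500)
t=7.000: state=(11.502)
t=7.120: state=(11.502)

(x) = (11.502)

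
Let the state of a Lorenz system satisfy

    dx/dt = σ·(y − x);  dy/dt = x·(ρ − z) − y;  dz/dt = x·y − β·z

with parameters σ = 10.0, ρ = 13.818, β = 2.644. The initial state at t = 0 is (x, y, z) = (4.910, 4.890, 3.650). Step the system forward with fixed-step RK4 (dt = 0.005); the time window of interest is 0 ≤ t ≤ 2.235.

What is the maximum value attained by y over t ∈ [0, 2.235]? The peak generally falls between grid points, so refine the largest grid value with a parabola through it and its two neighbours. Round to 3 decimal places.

t=0.000: state=(4.910, 4.890, 3.650)
step 1 (dt=0.005): k1=(-0.200, 45.035, 14.359), k2=(0.931, 44.741, 14.815), k3=(0.895, 44.765, 14.822), k4=(1.993, 44.492, 15.285); state += dt/6·(k1+2k2+2k3+k4)
t=0.005: state=(4.915, 5.114, 3.724)
t=0.010: state=(4.930, 5.335, 3.803)
t=0.015: state=(4.955, 5.554, 3.887)
continuing one RK4 step at a time; state shown every 20 steps (Δt=0.1):
t=0.100: state=(6.475, 9.117, 6.306)
t=0.200: state=(9.278, 11.648, 12.417)
t=0.300: state=(9.923, 8.481, 18.695)
t=0.400: state=(6.970, 3.257, 18.662)
t=0.500: state=(3.738, 1.277, 15.267)
t=0.600: state=(2.102, 1.183, 12.000)
t=0.700: state=(1.663, 1.610, 9.430)
t=0.800: state=(1.882, 2.350, 7.539)
t=0.900: state=(2.601, 3.589, 6.367)
t=1.000: state=(3.916, 5.585, 6.202)
t=1.100: state=(5.946, 8.282, 7.811)
t=1.200: state=(8.245, 10.192, 12.000)
t=1.300: state=(9.083, 8.540, 16.765)
t=1.400: state=(7.311, 4.710, 17.692)
t=1.500: state=(4.770, 2.599, 15.403)
t=1.600: state=(3.214, 2.262, 12.617)
t=1.700: state=(2.750, 2.709, 10.308)
t=1.800: state=(3.042, 3.644, 8.705)
t=1.900: state=(3.937, 5.123, 8.021)
t=2.000: state=(5.397, 7.097, 8.686)
t=2.100: state=(7.152, 8.796, 11.170)
t=2.200: state=(8.241, 8.556, 14.693)
t=2.235: state=(8.232, 7.867, 15.665)
largest grid value and its neighbours: y(0.195)=11.63257, y(0.200)=11.64757, y(0.205)=11.64591
parabola through these three points peaks at t≈0.202 with y≈11.64890

max y = 11.649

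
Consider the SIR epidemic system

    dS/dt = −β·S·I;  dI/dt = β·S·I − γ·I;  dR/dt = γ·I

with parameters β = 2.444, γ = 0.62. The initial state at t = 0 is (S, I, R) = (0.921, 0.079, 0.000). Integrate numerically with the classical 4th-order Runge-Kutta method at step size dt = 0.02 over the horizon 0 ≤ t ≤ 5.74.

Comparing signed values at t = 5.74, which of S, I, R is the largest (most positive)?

largest component: R

t=0.000: state=(0.921, 0.079, 0.000)
step 1 (dt=0.02): k1=(-0.178, 0.129, 0.049), k2=(-0.180, 0.131, 0.050), k3=(-0.180, 0.131, 0.050), k4=(-0.183, 0.132, 0.051); state += dt/6·(k1+2k2+2k3+k4)
t=0.020: state=(0.917, 0.082, 0.001)
t=0.040: state=(0.914, 0.084, 0.002)
t=0.060: state=(0.910, 0.087, 0.003)
continuing one RK4 step at a time; state shown every 10 steps (Δt=0.2):
t=0.200: state=(0.880, 0.108, 0.012)
t=0.400: state=(0.827, 0.145, 0.027)
t=0.600: state=(0.762, 0.190, 0.048)
t=0.800: state=(0.687, 0.239, 0.074)
t=1.000: state=(0.604, 0.289, 0.107)
t=1.200: state=(0.518, 0.336, 0.146)
t=1.400: state=(0.435, 0.375, 0.190)
t=1.600: state=(0.360, 0.402, 0.238)
t=1.800: state=(0.294, 0.416, 0.289)
t=2.000: state=(0.240, 0.419, 0.341)
t=2.200: state=(0.196, 0.411, 0.393)
t=2.400: state=(0.161, 0.396, 0.443)
t=2.600: state=(0.133, 0.376, 0.491)
t=2.800: state=(0.111, 0.353, 0.536)
t=3.000: state=(0.094, 0.328, 0.578)
t=3.200: state=(0.081, 0.302, 0.617)
t=3.400: state=(0.070, 0.277, 0.653)
t=3.600: state=(0.062, 0.252, 0.686)
t=3.800: state=(0.055, 0.229, 0.716)
t=4.000: state=(0.049, 0.208, 0.743)
t=4.200: state=(0.045, 0.188, 0.767)
t=4.400: state=(0.041, 0.169, 0.790)
t=4.600: state=(0.038, 0.153, 0.809)
t=4.800: state=(0.035, 0.137, 0.827)
t=5.000: state=(0.033, 0.123, 0.844)
t=5.200: state=(0.031, 0.111, 0.858)
t=5.400: state=(0.030, 0.099, 0.871)
t=5.600: state=(0.028, 0.089, 0.883)
t=5.740: state=(0.028, 0.082, 0.890)
compare at T: S=0.028, I=0.082, R=0.890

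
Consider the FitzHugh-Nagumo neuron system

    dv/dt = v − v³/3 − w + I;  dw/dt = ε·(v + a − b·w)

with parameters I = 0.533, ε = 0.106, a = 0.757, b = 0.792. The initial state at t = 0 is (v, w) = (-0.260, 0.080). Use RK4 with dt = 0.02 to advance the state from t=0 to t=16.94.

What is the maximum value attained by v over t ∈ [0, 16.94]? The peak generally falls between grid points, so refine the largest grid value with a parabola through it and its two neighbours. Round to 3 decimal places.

t=0.000: state=(-0.260, 0.080)
step 1 (dt=0.02): k1=(0.199, 0.046), k2=(0.200, 0.046), k3=(0.200, 0.046), k4=(0.202, 0.046); state += dt/6·(k1+2k2+2k3+k4)
t=0.020: state=(-0.256, 0.081)
t=0.040: state=(-0.252, 0.082)
t=0.060: state=(-0.248, 0.083)
continuing one RK4 step at a time; state shown every 50 steps (Δt=1):
t=1.000: state=(0.038, 0.137)
t=2.000: state=(0.690, 0.237)
t=3.000: state=(1.493, 0.410)
t=4.000: state=(1.688, 0.620)
t=5.000: state=(1.627, 0.816)
t=6.000: state=(1.524, 0.988)
t=7.000: state=(1.407, 1.134)
t=8.000: state=(1.277, 1.256)
t=9.000: state=(1.123, 1.354)
t=10.000: state=(0.926, 1.427)
t=11.000: state=(0.628, 1.469)
t=12.000: state=(0.034, 1.465)
t=13.000: state=(-1.277, 1.365)
t=14.000: state=(-1.948, 1.156)
t=15.000: state=(-1.932, 0.941)
t=16.000: state=(-1.862, 0.750)
t=16.940: state=(-1.793, 0.590)
largest grid value and its neighbours: v(3.960)=1.68804, v(3.980)=1.68812, v(4.000)=1.68812
parabola through these three points peaks at t≈3.989 with v≈1.68813

max v = 1.688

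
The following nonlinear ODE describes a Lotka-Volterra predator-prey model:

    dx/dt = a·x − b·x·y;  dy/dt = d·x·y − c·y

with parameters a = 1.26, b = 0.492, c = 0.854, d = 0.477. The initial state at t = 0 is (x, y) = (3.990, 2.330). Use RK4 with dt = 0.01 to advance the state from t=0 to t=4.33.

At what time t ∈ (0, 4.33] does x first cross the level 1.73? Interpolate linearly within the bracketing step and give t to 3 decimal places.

t=0.000: state=(3.990, 2.330)
step 1 (dt=0.01): k1=(0.453, 2.445), k2=(0.430, 2.460), k3=(0.430, 2.460), k4=(0.406, 2.475); state += dt/6·(k1+2k2+2k3+k4)
t=0.010: state=(3.994, 2.355)
t=0.020: state=(3.998, 2.380)
t=0.030: state=(4.001, 2.405)
continuing one RK4 step at a time; state shown every 20 steps (Δt=0.2):
t=0.200: state=(3.977, 2.877)
t=0.400: state=(3.738, 3.511)
t=0.600: state=(3.299, 4.145)
t=0.800: state=(2.747, 4.665)
t=1.000: state=(2.195, 4.976)
t=1.190: state=(1.743, 5.054)
next step: t=1.200: state=(1.721, 5.052) — x has crossed 1.73
linear interpolation between t=1.190 (1.74262) and t=1.200 (1.72139) → t≈1.196

t = 1.196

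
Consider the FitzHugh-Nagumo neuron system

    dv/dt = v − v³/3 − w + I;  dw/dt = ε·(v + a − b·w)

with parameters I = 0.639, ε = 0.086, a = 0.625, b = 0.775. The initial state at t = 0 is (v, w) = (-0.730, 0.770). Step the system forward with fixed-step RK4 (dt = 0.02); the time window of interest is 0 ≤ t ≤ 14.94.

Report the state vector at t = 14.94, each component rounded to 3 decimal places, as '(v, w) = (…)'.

t=0.000: state=(-0.730, 0.770)
step 1 (dt=0.02): k1=(-0.731, -0.060), k2=(-0.734, -0.061), k3=(-0.734, -0.061), k4=(-0.737, -0.062); state += dt/6·(k1+2k2+2k3+k4)
t=0.020: state=(-0.745, 0.769)
t=0.040: state=(-0.759, 0.768)
t=0.060: state=(-0.774, 0.766)
continuing one RK4 step at a time; state shown every 25 steps (Δt=0.5):
t=0.500: state=(-1.111, 0.732)
t=1.000: state=(-1.430, 0.680)
t=1.500: state=(-1.603, 0.620)
t=2.000: state=(-1.663, 0.557)
t=2.500: state=(-1.667, 0.494)
t=3.000: state=(-1.648, 0.434)
t=3.500: state=(-1.621, 0.377)
t=4.000: state=(-1.589, 0.324)
t=4.500: state=(-1.557, 0.273)
t=5.000: state=(-1.523, 0.225)
t=5.500: state=(-1.489, 0.181)
t=6.000: state=(-1.454, 0.139)
t=6.500: state=(-1.418, 0.100)
t=7.000: state=(-1.382, 0.064)
t=7.500: state=(-1.345, 0.031)
t=8.000: state=(-1.308, 0.000)
t=8.500: state=(-1.269, -0.028)
t=9.000: state=(-1.228, -0.053)
t=9.500: state=(-1.187, -0.076)
t=10.000: state=(-1.143, -0.097)
t=10.500: state=(-1.096, -0.114)
t=11.000: state=(-1.046, -0.130)
t=11.500: state=(-0.992, -0.142)
t=12.000: state=(-0.931, -0.152)
t=12.500: state=(-0.862, -0.158)
t=13.000: state=(-0.781, -0.161)
t=13.500: state=(-0.682, -0.161)
t=14.000: state=(-0.553, -0.155)
t=14.500: state=(-0.375, -0.143)
t=14.940: state=(-0.150, -0.126)

(v, w) = (-0.150, -0.126)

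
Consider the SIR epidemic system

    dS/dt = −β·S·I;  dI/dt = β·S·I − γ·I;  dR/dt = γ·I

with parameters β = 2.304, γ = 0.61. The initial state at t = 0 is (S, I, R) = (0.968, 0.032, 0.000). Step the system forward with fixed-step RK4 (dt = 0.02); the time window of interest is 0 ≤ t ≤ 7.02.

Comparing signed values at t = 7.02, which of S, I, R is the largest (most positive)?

largest component: R

t=0.000: state=(0.968, 0.032, 0.000)
step 1 (dt=0.02): k1=(-0.071, 0.052, 0.020), k2=(-0.072, 0.053, 0.020), k3=(-0.072, 0.053, 0.020), k4=(-0.074, 0.053, 0.020); state += dt/6·(k1+2k2+2k3+k4)
t=0.020: state=(0.967, 0.033, 0.000)
t=0.040: state=(0.965, 0.034, 0.001)
t=0.060: state=(0.964, 0.035, 0.001)
continuing one RK4 step at a time; state shown every 25 steps (Δt=0.5):
t=0.500: state=(0.915, 0.070, 0.015)
t=1.000: state=(0.813, 0.141, 0.046)
t=1.500: state=(0.654, 0.242, 0.104)
t=2.000: state=(0.466, 0.340, 0.194)
t=2.500: state=(0.304, 0.389, 0.306)
t=3.000: state=(0.194, 0.381, 0.425)
t=3.500: state=(0.128, 0.337, 0.535)
t=4.000: state=(0.090, 0.281, 0.629)
t=4.500: state=(0.067, 0.226, 0.706)
t=5.000: state=(0.053, 0.179, 0.768)
t=5.500: state=(0.044, 0.139, 0.816)
t=6.000: state=(0.038, 0.108, 0.854)
t=6.500: state=(0.035, 0.083, 0.883)
t=7.000: state=(0.032, 0.063, 0.905)
t=7.020: state=(0.032, 0.063, 0.906)
compare at T: S=0.032, I=0.063, R=0.906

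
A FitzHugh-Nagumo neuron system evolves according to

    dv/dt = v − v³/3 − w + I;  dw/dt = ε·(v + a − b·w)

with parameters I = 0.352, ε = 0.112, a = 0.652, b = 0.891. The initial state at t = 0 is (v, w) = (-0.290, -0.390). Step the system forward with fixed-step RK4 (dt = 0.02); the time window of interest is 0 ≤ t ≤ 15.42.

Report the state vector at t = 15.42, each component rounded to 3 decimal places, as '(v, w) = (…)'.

t=0.000: state=(-0.290, -0.390)
step 1 (dt=0.02): k1=(0.460, 0.079), k2=(0.464, 0.080), k3=(0.464, 0.080), k4=(0.467, 0.080); state += dt/6·(k1+2k2+2k3+k4)
t=0.020: state=(-0.281, -0.388)
t=0.040: state=(-0.271, -0.387)
t=0.060: state=(-0.262, -0.385)
continuing one RK4 step at a time; state shown every 25 steps (Δt=0.5):
t=0.500: state=(-0.008, -0.344)
t=1.000: state=(0.418, -0.281)
t=1.500: state=(0.996, -0.194)
t=2.000: state=(1.518, -0.079)
t=2.500: state=(1.762, 0.052)
t=3.000: state=(1.811, 0.183)
t=3.500: state=(1.789, 0.308)
t=4.000: state=(1.744, 0.425)
t=4.500: state=(1.693, 0.534)
t=5.000: state=(1.639, 0.635)
t=5.500: state=(1.582, 0.727)
t=6.000: state=(1.525, 0.812)
t=6.500: state=(1.465, 0.890)
t=7.000: state=(1.403, 0.961)
t=7.500: state=(1.338, 1.025)
t=8.000: state=(1.270, 1.082)
t=8.500: state=(1.196, 1.132)
t=9.000: state=(1.115, 1.176)
t=9.500: state=(1.024, 1.212)
t=10.000: state=(0.919, 1.242)
t=10.500: state=(0.791, 1.264)
t=11.000: state=(0.626, 1.277)
t=11.500: state=(0.398, 1.279)
t=12.000: state=(0.053, 1.265)
t=12.500: state=(-0.492, 1.228)
t=13.000: state=(-1.217, 1.157)
t=13.500: state=(-1.753, 1.054)
t=14.000: state=(-1.927, 0.936)
t=14.500: state=(-1.942, 0.820)
t=15.000: state=(-1.915, 0.711)
t=15.420: state=(-1.885, 0.624)

(v, w) = (-1.885, 0.624)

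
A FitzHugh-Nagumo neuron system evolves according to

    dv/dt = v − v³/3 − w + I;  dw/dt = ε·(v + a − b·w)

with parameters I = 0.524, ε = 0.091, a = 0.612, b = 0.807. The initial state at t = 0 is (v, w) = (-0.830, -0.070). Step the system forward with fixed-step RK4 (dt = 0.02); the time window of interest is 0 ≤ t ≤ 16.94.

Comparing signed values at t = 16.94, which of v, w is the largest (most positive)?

t=0.000: state=(-0.830, -0.070)
step 1 (dt=0.02): k1=(-0.045, -0.015), k2=(-0.045, -0.015), k3=(-0.045, -0.015), k4=(-0.045, -0.015); state += dt/6·(k1+2k2+2k3+k4)
t=0.020: state=(-0.831, -0.070)
t=0.040: state=(-0.832, -0.071)
t=0.060: state=(-0.833, -0.071)
continuing one RK4 step at a time; state shown every 50 steps (Δt=1):
t=1.000: state=(-0.874, -0.086)
t=2.000: state=(-0.910, -0.105)
t=3.000: state=(-0.932, -0.125)
t=4.000: state=(-0.937, -0.144)
t=5.000: state=(-0.921, -0.162)
t=6.000: state=(-0.886, -0.176)
t=7.000: state=(-0.828, -0.185)
t=8.000: state=(-0.741, -0.188)
t=9.000: state=(-0.606, -0.180)
t=10.000: state=(-0.367, -0.157)
t=11.000: state=(0.151, -0.105)
t=12.000: state=(1.220, 0.014)
t=13.000: state=(1.815, 0.208)
t=14.000: state=(1.816, 0.407)
t=15.000: state=(1.740, 0.588)
t=16.000: state=(1.657, 0.749)
t=16.940: state=(1.576, 0.884)
compare at T: v=1.576, w=0.884

largest component: v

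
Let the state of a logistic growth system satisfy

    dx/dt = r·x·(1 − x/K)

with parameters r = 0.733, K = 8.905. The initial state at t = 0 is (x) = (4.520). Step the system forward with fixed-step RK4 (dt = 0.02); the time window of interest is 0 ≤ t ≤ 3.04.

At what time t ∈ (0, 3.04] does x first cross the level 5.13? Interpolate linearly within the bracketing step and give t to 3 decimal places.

t=0.000: state=(4.520)
step 1 (dt=0.02): k1=(1.631), k2=(1.631), k3=(1.631), k4=(1.631); state += dt/6·(k1+2k2+2k3+k4)
t=0.020: state=(4.553)
t=0.040: state=(4.585)
t=0.060: state=(4.618)
continuing one RK4 step at a time; state shown every 5 steps (Δt=0.1):
t=0.100: state=(4.683)
t=0.200: state=(4.845)
t=0.300: state=(5.007)
t=0.360: state=(5.103)
next step: t=0.380: state=(5.135) — x has crossed 5.13
linear interpolation between t=0.360 (5.10278) and t=0.380 (5.13469) → t≈0.377

t = 0.377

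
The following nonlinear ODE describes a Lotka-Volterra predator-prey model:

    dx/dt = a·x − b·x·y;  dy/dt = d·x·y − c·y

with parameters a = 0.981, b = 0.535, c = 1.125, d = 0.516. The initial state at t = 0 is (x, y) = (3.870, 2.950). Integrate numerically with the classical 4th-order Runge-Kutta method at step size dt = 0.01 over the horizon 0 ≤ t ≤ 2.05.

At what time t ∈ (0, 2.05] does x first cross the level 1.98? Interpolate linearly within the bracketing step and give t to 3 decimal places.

t=0.000: state=(3.870, 2.950)
step 1 (dt=0.01): k1=(-2.311, 2.572), k2=(-2.331, 2.566), k3=(-2.331, 2.566), k4=(-2.350, 2.559); state += dt/6·(k1+2k2+2k3+k4)
t=0.010: state=(3.847, 2.976)
t=0.020: state=(3.823, 3.001)
t=0.030: state=(3.799, 3.027)
continuing one RK4 step at a time; state shown every 10 steps (Δt=0.1):
t=0.100: state=(3.621, 3.199)
t=0.200: state=(3.346, 3.421)
t=0.300: state=(3.057, 3.607)
t=0.400: state=(2.770, 3.746)
t=0.500: state=(2.494, 3.834)
t=0.600: state=(2.238, 3.870)
t=0.700: state=(2.007, 3.858)
t=0.710: state=(1.986, 3.855)
next step: t=0.720: state=(1.964, 3.851) — x has crossed 1.98
linear interpolation between t=0.710 (1.98582) and t=0.720 (1.96448) → t≈0.713

t = 0.713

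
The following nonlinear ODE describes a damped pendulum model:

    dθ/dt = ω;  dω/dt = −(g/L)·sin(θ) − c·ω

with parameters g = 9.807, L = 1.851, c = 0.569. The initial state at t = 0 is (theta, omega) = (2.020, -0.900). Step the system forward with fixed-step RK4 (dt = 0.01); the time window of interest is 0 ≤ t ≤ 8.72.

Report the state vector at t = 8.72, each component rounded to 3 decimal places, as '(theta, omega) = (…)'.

(theta, omega) = (0.148, -0.114)

t=0.000: state=(2.020, -0.900)
step 1 (dt=0.01): k1=(-0.900, -4.260), k2=(-0.921, -4.259), k3=(-0.921, -4.259), k4=(-0.943, -4.257); state += dt/6·(k1+2k2+2k3+k4)
t=0.010: state=(2.011, -0.943)
t=0.020: state=(2.001, -0.985)
t=0.030: state=(1.991, -1.028)
continuing one RK4 step at a time; state shown every 50 steps (Δt=0.5):
t=0.500: state=(1.050, -2.889)
t=1.000: state=(-0.489, -2.651)
t=1.500: state=(-1.202, -0.133)
t=2.000: state=(-0.718, 1.858)
t=2.500: state=(0.303, 1.791)
t=3.000: state=(0.775, 0.009)
t=3.500: state=(0.390, -1.342)
t=4.000: state=(-0.284, -1.065)
t=4.500: state=(-0.505, 0.207)
t=5.000: state=(-0.168, 0.964)
t=5.500: state=(0.256, 0.561)
t=6.000: state=(0.314, -0.311)
t=6.500: state=(0.038, -0.654)
t=7.000: state=(-0.208, -0.242)
t=7.500: state=(-0.180, 0.315)
t=8.000: state=(0.026, 0.412)
t=8.500: state=(0.154, 0.062)
t=8.720: state=(0.148, -0.114)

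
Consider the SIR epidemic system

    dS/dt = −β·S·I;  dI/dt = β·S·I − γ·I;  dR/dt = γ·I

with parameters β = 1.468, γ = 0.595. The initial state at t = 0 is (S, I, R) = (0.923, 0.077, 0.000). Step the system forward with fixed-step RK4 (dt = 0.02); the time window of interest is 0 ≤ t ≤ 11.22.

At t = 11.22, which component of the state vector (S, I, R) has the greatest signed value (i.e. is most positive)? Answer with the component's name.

t=0.000: state=(0.923, 0.077, 0.000)
step 1 (dt=0.02): k1=(-0.104, 0.059, 0.046), k2=(-0.105, 0.059, 0.046), k3=(-0.105, 0.059, 0.046), k4=(-0.106, 0.059, 0.047); state += dt/6·(k1+2k2+2k3+k4)
t=0.020: state=(0.921, 0.078, 0.001)
t=0.040: state=(0.919, 0.079, 0.002)
t=0.060: state=(0.917, 0.081, 0.003)
continuing one RK4 step at a time; state shown every 25 steps (Δt=0.5):
t=0.500: state=(0.862, 0.110, 0.028)
t=1.000: state=(0.784, 0.150, 0.066)
t=1.500: state=(0.691, 0.191, 0.117)
t=2.000: state=(0.593, 0.228, 0.180)
t=2.500: state=(0.496, 0.252, 0.251)
t=3.000: state=(0.411, 0.261, 0.328)
t=3.500: state=(0.340, 0.255, 0.405)
t=4.000: state=(0.283, 0.238, 0.479)
t=4.500: state=(0.240, 0.214, 0.546)
t=5.000: state=(0.207, 0.187, 0.606)
t=5.500: state=(0.182, 0.160, 0.658)
t=6.000: state=(0.164, 0.135, 0.701)
t=6.500: state=(0.149, 0.112, 0.738)
t=7.000: state=(0.139, 0.093, 0.769)
t=7.500: state=(0.130, 0.076, 0.794)
t=8.000: state=(0.124, 0.062, 0.814)
t=8.500: state=(0.119, 0.050, 0.831)
t=9.000: state=(0.115, 0.041, 0.844)
t=9.500: state=(0.112, 0.033, 0.855)
t=10.000: state=(0.109, 0.026, 0.864)
t=10.500: state=(0.108, 0.021, 0.871)
t=11.000: state=(0.106, 0.017, 0.877)
t=11.220: state=(0.106, 0.016, 0.879)
compare at T: S=0.106, I=0.016, R=0.879

largest component: R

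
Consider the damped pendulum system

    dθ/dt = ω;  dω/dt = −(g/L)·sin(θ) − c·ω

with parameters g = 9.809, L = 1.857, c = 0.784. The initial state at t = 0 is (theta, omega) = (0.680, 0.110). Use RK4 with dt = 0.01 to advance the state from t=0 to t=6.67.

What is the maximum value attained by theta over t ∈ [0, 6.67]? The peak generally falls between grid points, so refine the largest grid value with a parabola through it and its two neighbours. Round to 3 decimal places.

t=0.000: state=(0.680, 0.110)
step 1 (dt=0.01): k1=(0.110, -3.408), k2=(0.093, -3.397), k3=(0.093, -3.396), k4=(0.076, -3.385); state += dt/6·(k1+2k2+2k3+k4)
t=0.010: state=(0.681, 0.076)
t=0.020: state=(0.682, 0.042)
t=0.030: state=(0.682, 0.009)
continuing one RK4 step at a time; state shown every 25 steps (Δt=0.25):
t=0.250: state=(0.609, -0.644)
t=0.500: state=(0.383, -1.104)
t=0.750: state=(0.089, -1.183)
t=1.000: state=(-0.179, -0.906)
t=1.250: state=(-0.347, -0.419)
t=1.500: state=(-0.386, 0.098)
t=1.750: state=(-0.308, 0.496)
t=2.000: state=(-0.155, 0.685)
t=2.250: state=(0.015, 0.642)
t=2.500: state=(0.151, 0.421)
t=2.750: state=(0.218, 0.117)
t=3.000: state=(0.211, -0.166)
t=3.250: state=(0.144, -0.351)
t=3.500: state=(0.047, -0.402)
t=3.750: state=(-0.047, -0.327)
t=4.000: state=(-0.110, -0.170)
t=4.250: state=(-0.130, 0.009)
t=4.500: state=(-0.108, 0.153)
t=4.750: state=(-0.059, 0.227)
t=5.000: state=(-0.002, 0.222)
t=5.250: state=(0.046, 0.153)
t=5.500: state=(0.072, 0.052)
t=5.750: state=(0.072, -0.047)
t=6.000: state=(0.051, -0.114)
t=6.250: state=(0.019, -0.136)
t=6.500: state=(-0.013, -0.114)
t=6.670: state=(-0.030, -0.082)
largest grid value and its neighbours: theta(0.020)=0.68152, theta(0.030)=0.68178, theta(0.040)=0.68170
parabola through these three points peaks at t≈0.033 with theta≈0.68179

max theta = 0.682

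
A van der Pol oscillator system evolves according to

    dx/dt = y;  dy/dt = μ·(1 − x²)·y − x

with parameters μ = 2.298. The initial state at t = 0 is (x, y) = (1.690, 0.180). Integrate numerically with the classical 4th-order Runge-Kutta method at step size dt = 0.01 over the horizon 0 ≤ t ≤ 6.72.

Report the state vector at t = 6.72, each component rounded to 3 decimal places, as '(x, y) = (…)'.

t=0.000: state=(1.690, 0.180)
step 1 (dt=0.01): k1=(0.180, -2.458), k2=(0.168, -2.407), k3=(0.168, -2.408), k4=(0.156, -2.359); state += dt/6·(k1+2k2+2k3+k4)
t=0.010: state=(1.692, 0.156)
t=0.020: state=(1.693, 0.133)
t=0.030: state=(1.694, 0.111)
continuing one RK4 step at a time; state shown every 25 steps (Δt=0.25):
t=0.250: state=(1.679, -0.198)
t=0.500: state=(1.610, -0.338)
t=0.750: state=(1.515, -0.415)
t=1.000: state=(1.403, -0.488)
t=1.250: state=(1.270, -0.582)
t=1.500: state=(1.108, -0.725)
t=1.750: state=(0.898, -0.973)
t=2.000: state=(0.602, -1.456)
t=2.250: state=(0.126, -2.480)
t=2.500: state=(-0.695, -4.045)
t=2.750: state=(-1.645, -2.778)
t=3.000: state=(-1.998, -0.417)
t=3.250: state=(-2.010, 0.165)
t=3.500: state=(-1.952, 0.272)
t=3.750: state=(-1.879, 0.305)
t=4.000: state=(-1.800, 0.330)
t=4.250: state=(-1.714, 0.358)
t=4.500: state=(-1.620, 0.392)
t=4.750: state=(-1.517, 0.437)
t=5.000: state=(-1.400, 0.500)
t=5.250: state=(-1.265, 0.591)
t=5.500: state=(-1.100, 0.736)
t=5.750: state=(-0.888, 0.990)
t=6.000: state=(-0.586, 1.489)
t=6.250: state=(-0.097, 2.549)
t=6.500: state=(0.742, 4.092)
t=6.720: state=(1.592, 3.007)

(x, y) = (1.592, 3.007)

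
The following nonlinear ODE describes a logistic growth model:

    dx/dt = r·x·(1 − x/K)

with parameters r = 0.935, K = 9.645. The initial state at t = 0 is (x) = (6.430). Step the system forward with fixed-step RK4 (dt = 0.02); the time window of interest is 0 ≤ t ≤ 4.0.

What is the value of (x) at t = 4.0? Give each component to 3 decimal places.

(x) = (9.532)

t=0.000: state=(6.430)
step 1 (dt=0.02): k1=(2.004), k2=(1.998), k3=(1.998), k4=(1.991); state += dt/6·(k1+2k2+2k3+k4)
t=0.020: state=(6.470)
t=0.040: state=(6.510)
t=0.060: state=(6.549)
continuing one RK4 step at a time; state shown every 10 steps (Δt=0.2):
t=0.200: state=(6.818)
t=0.400: state=(7.176)
t=0.600: state=(7.504)
t=0.800: state=(7.799)
t=1.000: state=(8.062)
t=1.200: state=(8.295)
t=1.400: state=(8.497)
t=1.600: state=(8.673)
t=1.800: state=(8.825)
t=2.000: state=(8.955)
t=2.200: state=(9.066)
t=2.400: state=(9.159)
t=2.600: state=(9.239)
t=2.800: state=(9.306)
t=3.000: state=(9.362)
t=3.200: state=(9.409)
t=3.400: state=(9.448)
t=3.600: state=(9.481)
t=3.800: state=(9.509)
t=4.000: state=(9.532)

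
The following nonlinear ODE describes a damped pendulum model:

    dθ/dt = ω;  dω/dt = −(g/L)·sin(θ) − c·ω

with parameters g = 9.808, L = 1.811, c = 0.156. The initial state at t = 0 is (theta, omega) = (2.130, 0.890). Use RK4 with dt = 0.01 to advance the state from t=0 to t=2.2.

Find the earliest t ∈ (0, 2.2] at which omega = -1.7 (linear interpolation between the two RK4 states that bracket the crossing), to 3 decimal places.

t = 0.577

t=0.000: state=(2.130, 0.890)
step 1 (dt=0.01): k1=(0.890, -4.730), k2=(0.866, -4.713), k3=(0.866, -4.714), k4=(0.843, -4.697); state += dt/6·(k1+2k2+2k3+k4)
t=0.010: state=(2.139, 0.843)
t=0.020: state=(2.147, 0.796)
t=0.030: state=(2.155, 0.750)
continuing one RK4 step at a time; state shown every 10 steps (Δt=0.1):
t=0.100: state=(2.196, 0.432)
t=0.200: state=(2.217, -0.006)
t=0.300: state=(2.195, -0.438)
t=0.400: state=(2.129, -0.876)
t=0.500: state=(2.019, -1.332)
t=0.570: state=(1.914, -1.665)
next step: t=0.580: state=(1.897, -1.713) — omega has crossed -1.7
linear interpolation between t=0.570 (-1.66490) and t=0.580 (-1.71341) → t≈0.577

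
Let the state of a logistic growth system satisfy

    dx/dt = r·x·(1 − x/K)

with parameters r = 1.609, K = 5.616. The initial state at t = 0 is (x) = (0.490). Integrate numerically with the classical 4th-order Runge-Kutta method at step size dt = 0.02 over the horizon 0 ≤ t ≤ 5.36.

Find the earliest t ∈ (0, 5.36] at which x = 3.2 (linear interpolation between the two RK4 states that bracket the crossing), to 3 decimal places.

t=0.000: state=(0.490)
step 1 (dt=0.02): k1=(0.720), k2=(0.729), k3=(0.729), k4=(0.739); state += dt/6·(k1+2k2+2k3+k4)
t=0.020: state=(0.505)
t=0.040: state=(0.520)
t=0.060: state=(0.535)
continuing one RK4 step at a time; state shown every 10 steps (Δt=0.2):
t=0.200: state=(0.654)
t=0.400: state=(0.864)
t=0.600: state=(1.127)
t=0.800: state=(1.445)
t=1.000: state=(1.816)
t=1.200: state=(2.231)
t=1.400: state=(2.675)
t=1.600: state=(3.125)
t=1.620: state=(3.169)
next step: t=1.640: state=(3.214) — x has crossed 3.2
linear interpolation between t=1.620 (3.16948) and t=1.640 (3.21382) → t≈1.634

t = 1.634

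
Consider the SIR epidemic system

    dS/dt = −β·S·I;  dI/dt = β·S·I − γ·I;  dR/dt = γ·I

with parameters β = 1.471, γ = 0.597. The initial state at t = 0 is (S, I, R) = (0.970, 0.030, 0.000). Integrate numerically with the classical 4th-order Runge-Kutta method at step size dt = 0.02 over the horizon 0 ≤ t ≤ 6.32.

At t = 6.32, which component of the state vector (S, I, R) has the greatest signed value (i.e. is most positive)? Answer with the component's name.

t=0.000: state=(0.970, 0.030, 0.000)
step 1 (dt=0.02): k1=(-0.043, 0.025, 0.018), k2=(-0.043, 0.025, 0.018), k3=(-0.043, 0.025, 0.018), k4=(-0.043, 0.025, 0.018); state += dt/6·(k1+2k2+2k3+k4)
t=0.020: state=(0.969, 0.031, 0.000)
t=0.040: state=(0.968, 0.031, 0.001)
t=0.060: state=(0.967, 0.032, 0.001)
continuing one RK4 step at a time; state shown every 25 steps (Δt=0.5):
t=0.500: state=(0.944, 0.045, 0.011)
t=1.000: state=(0.907, 0.066, 0.027)
t=1.500: state=(0.855, 0.094, 0.051)
t=2.000: state=(0.789, 0.127, 0.084)
t=2.500: state=(0.709, 0.164, 0.127)
t=3.000: state=(0.620, 0.198, 0.182)
t=3.500: state=(0.530, 0.225, 0.245)
t=4.000: state=(0.447, 0.239, 0.315)
t=4.500: state=(0.375, 0.239, 0.386)
t=5.000: state=(0.315, 0.229, 0.456)
t=5.500: state=(0.268, 0.210, 0.522)
t=6.000: state=(0.232, 0.187, 0.581)
t=6.320: state=(0.213, 0.172, 0.616)
compare at T: S=0.213, I=0.172, R=0.616

largest component: R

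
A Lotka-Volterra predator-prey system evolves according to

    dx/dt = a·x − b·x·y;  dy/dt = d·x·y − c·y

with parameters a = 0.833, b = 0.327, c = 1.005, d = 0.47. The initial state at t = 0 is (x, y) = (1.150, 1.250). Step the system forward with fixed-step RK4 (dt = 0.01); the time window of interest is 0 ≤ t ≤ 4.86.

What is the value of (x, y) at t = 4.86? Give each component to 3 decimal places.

(x, y) = (1.265, 4.811)

t=0.000: state=(1.150, 1.250)
step 1 (dt=0.01): k1=(0.488, -0.581), k2=(0.490, -0.578), k3=(0.490, -0.578), k4=(0.492, -0.575); state += dt/6·(k1+2k2+2k3+k4)
t=0.010: state=(1.155, 1.244)
t=0.020: state=(1.160, 1.238)
t=0.030: state=(1.165, 1.233)
continuing one RK4 step at a time; state shown every 20 steps (Δt=0.2):
t=0.200: state=(1.256, 1.145)
t=0.400: state=(1.381, 1.060)
t=0.600: state=(1.526, 0.993)
t=0.800: state=(1.692, 0.945)
t=1.000: state=(1.881, 0.914)
t=1.200: state=(2.094, 0.901)
t=1.400: state=(2.332, 0.907)
t=1.600: state=(2.594, 0.935)
t=1.800: state=(2.877, 0.989)
t=2.000: state=(3.178, 1.075)
t=2.200: state=(3.485, 1.202)
t=2.400: state=(3.784, 1.384)
t=2.600: state=(4.052, 1.637)
t=2.800: state=(4.255, 1.980)
t=3.000: state=(4.354, 2.429)
t=3.200: state=(4.311, 2.989)
t=3.400: state=(4.102, 3.635)
t=3.600: state=(3.737, 4.302)
t=3.800: state=(3.266, 4.893)
t=4.000: state=(2.760, 5.312)
t=4.200: state=(2.286, 5.506)
t=4.400: state=(1.884, 5.474)
t=4.600: state=(1.565, 5.262)
t=4.800: state=(1.324, 4.927)
t=4.860: state=(1.265, 4.811)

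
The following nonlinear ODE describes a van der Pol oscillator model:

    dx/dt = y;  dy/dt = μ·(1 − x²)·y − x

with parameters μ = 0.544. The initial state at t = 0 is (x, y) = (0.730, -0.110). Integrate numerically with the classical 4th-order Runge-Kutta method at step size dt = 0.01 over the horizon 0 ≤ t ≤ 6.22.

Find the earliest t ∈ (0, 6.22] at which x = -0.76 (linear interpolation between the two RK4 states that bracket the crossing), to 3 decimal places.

t=0.000: state=(0.730, -0.110)
step 1 (dt=0.01): k1=(-0.110, -0.758), k2=(-0.114, -0.758), k3=(-0.114, -0.758), k4=(-0.118, -0.759); state += dt/6·(k1+2k2+2k3+k4)
t=0.010: state=(0.729, -0.118)
t=0.020: state=(0.728, -0.125)
t=0.030: state=(0.726, -0.133)
continuing one RK4 step at a time; state shown every 25 steps (Δt=0.25):
t=0.250: state=(0.679, -0.301)
t=0.500: state=(0.579, -0.492)
t=0.750: state=(0.433, -0.679)
t=1.000: state=(0.241, -0.856)
t=1.250: state=(0.007, -1.013)
t=1.500: state=(-0.262, -1.124)
t=1.750: state=(-0.549, -1.152)
t=1.930: state=(-0.752, -1.099)
next step: t=1.940: state=(-0.763, -1.094) — x has crossed -0.76
linear interpolation between t=1.930 (-0.75215) and t=1.940 (-0.76311) → t≈1.937

t = 1.937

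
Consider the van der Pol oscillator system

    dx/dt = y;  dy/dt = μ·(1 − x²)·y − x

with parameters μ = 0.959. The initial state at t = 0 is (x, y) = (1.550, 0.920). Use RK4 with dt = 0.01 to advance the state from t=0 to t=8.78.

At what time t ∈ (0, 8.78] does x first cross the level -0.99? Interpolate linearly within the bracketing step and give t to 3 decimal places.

t = 2.626

t=0.000: state=(1.550, 0.920)
step 1 (dt=0.01): k1=(0.920, -2.787), k2=(0.906, -2.786), k3=(0.906, -2.785), k4=(0.892, -2.783); state += dt/6·(k1+2k2+2k3+k4)
t=0.010: state=(1.559, 0.892)
t=0.020: state=(1.568, 0.864)
t=0.030: state=(1.576, 0.837)
continuing one RK4 step at a time; state shown every 50 steps (Δt=0.5):
t=0.500: state=(1.707, -0.166)
t=1.000: state=(1.489, -0.650)
t=1.500: state=(1.072, -1.036)
t=2.000: state=(0.410, -1.683)
t=2.500: state=(-0.667, -2.554)
t=2.620: state=(-0.975, -2.549)
next step: t=2.630: state=(-1.000, -2.540) — x has crossed -0.99
linear interpolation between t=2.620 (-0.97464) and t=2.630 (-1.00008) → t≈2.626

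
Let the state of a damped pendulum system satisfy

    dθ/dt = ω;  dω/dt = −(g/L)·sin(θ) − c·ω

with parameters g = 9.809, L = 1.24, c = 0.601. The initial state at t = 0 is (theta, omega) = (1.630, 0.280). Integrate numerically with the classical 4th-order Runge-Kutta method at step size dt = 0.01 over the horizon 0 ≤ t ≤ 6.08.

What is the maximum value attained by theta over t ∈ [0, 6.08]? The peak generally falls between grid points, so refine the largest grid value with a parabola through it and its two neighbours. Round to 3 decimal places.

t=0.000: state=(1.630, 0.280)
step 1 (dt=0.01): k1=(0.280, -8.065), k2=(0.240, -8.040), k3=(0.240, -8.040), k4=(0.200, -8.015); state += dt/6·(k1+2k2+2k3+k4)
t=0.010: state=(1.632, 0.200)
t=0.020: state=(1.634, 0.120)
t=0.030: state=(1.635, 0.040)
continuing one RK4 step at a time; state shown every 20 steps (Δt=0.2):
t=0.200: state=(1.531, -1.241)
t=0.400: state=(1.147, -2.548)
t=0.600: state=(0.544, -3.365)
t=0.800: state=(-0.137, -3.268)
t=1.000: state=(-0.702, -2.268)
t=1.200: state=(-1.017, -0.861)
t=1.400: state=(-1.048, 0.534)
t=1.600: state=(-0.820, 1.684)
t=1.800: state=(-0.406, 2.353)
t=2.000: state=(0.074, 2.323)
t=2.200: state=(0.478, 1.634)
t=2.400: state=(0.704, 0.596)
t=2.600: state=(0.716, -0.463)
t=2.800: state=(0.534, -1.296)
t=3.000: state=(0.226, -1.705)
t=3.200: state=(-0.112, -1.588)
t=3.400: state=(-0.380, -1.028)
t=3.600: state=(-0.509, -0.252)
t=3.800: state=(-0.482, 0.502)
t=4.000: state=(-0.323, 1.039)
t=4.200: state=(-0.090, 1.227)
t=4.400: state=(0.142, 1.041)
t=4.600: state=(0.308, 0.578)
t=4.800: state=(0.366, 0.005)
t=5.000: state=(0.314, -0.504)
t=5.200: state=(0.178, -0.815)
t=5.400: state=(0.006, -0.858)
t=5.600: state=(-0.148, -0.648)
t=5.800: state=(-0.242, -0.275)
t=6.000: state=(-0.256, 0.134)
t=6.080: state=(-0.239, 0.279)
largest grid value and its neighbours: theta(0.030)=1.63479, theta(0.040)=1.63480, theta(0.050)=1.63402
parabola through these three points peaks at t≈0.035 with theta≈1.63490

max theta = 1.635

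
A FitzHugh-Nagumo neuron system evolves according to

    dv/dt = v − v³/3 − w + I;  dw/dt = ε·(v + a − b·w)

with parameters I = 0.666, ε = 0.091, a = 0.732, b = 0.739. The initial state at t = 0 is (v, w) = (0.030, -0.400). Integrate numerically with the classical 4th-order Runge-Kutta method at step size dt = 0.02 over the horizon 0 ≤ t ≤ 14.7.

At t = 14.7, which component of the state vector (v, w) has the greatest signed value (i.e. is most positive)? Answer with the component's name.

t=0.000: state=(0.030, -0.400)
step 1 (dt=0.02): k1=(1.096, 0.096), k2=(1.106, 0.097), k3=(1.106, 0.097), k4=(1.116, 0.098); state += dt/6·(k1+2k2+2k3+k4)
t=0.020: state=(0.052, -0.398)
t=0.040: state=(0.075, -0.396)
t=0.060: state=(0.098, -0.394)
continuing one RK4 step at a time; state shown every 25 steps (Δt=0.5):
t=0.500: state=(0.709, -0.338)
t=1.000: state=(1.487, -0.245)
t=1.500: state=(1.901, -0.126)
t=2.000: state=(1.990, -0.002)
t=2.500: state=(1.978, 0.120)
t=3.000: state=(1.944, 0.237)
t=3.500: state=(1.905, 0.348)
t=4.000: state=(1.864, 0.453)
t=4.500: state=(1.823, 0.554)
t=5.000: state=(1.781, 0.649)
t=5.500: state=(1.738, 0.739)
t=6.000: state=(1.695, 0.824)
t=6.500: state=(1.652, 0.904)
t=7.000: state=(1.607, 0.980)
t=7.500: state=(1.561, 1.051)
t=8.000: state=(1.514, 1.118)
t=8.500: state=(1.466, 1.180)
t=9.000: state=(1.416, 1.239)
t=9.500: state=(1.363, 1.293)
t=10.000: state=(1.308, 1.342)
t=10.500: state=(1.249, 1.388)
t=11.000: state=(1.185, 1.429)
t=11.500: state=(1.115, 1.466)
t=12.000: state=(1.037, 1.499)
t=12.500: state=(0.946, 1.526)
t=13.000: state=(0.838, 1.549)
t=13.500: state=(0.701, 1.565)
t=14.000: state=(0.517, 1.573)
t=14.500: state=(0.248, 1.571)
t=14.700: state=(0.103, 1.567)
compare at T: v=0.103, w=1.567

largest component: w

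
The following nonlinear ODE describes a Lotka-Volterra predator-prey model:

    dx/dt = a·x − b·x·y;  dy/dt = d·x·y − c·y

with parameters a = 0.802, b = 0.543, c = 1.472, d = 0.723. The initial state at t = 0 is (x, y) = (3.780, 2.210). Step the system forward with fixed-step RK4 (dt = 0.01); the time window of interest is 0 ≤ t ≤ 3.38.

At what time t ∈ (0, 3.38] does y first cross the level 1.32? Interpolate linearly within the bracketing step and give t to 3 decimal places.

t = 2.267

t=0.000: state=(3.780, 2.210)
step 1 (dt=0.01): k1=(-1.505, 2.787), k2=(-1.530, 2.792), k3=(-1.530, 2.792), k4=(-1.556, 2.797); state += dt/6·(k1+2k2+2k3+k4)
t=0.010: state=(3.765, 2.238)
t=0.020: state=(3.749, 2.266)
t=0.030: state=(3.733, 2.294)
continuing one RK4 step at a time; state shown every 20 steps (Δt=0.2):
t=0.200: state=(3.386, 2.770)
t=0.400: state=(2.863, 3.245)
t=0.600: state=(2.323, 3.516)
t=0.800: state=(1.856, 3.539)
t=1.000: state=(1.496, 3.355)
t=1.200: state=(1.240, 3.042)
t=1.400: state=(1.067, 2.676)
t=1.600: state=(0.956, 2.306)
t=1.800: state=(0.890, 1.962)
t=2.000: state=(0.859, 1.658)
t=2.200: state=(0.855, 1.398)
t=2.260: state=(0.858, 1.328)
next step: t=2.270: state=(0.858, 1.317) — y has crossed 1.32
linear interpolation between t=2.260 (1.32799) and t=2.270 (1.31673) → t≈2.267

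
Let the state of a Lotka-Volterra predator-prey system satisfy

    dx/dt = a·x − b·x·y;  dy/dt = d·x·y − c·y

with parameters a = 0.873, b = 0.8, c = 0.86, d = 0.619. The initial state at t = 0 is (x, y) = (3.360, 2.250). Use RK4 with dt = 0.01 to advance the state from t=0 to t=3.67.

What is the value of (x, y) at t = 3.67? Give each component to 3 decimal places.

t=0.000: state=(3.360, 2.250)
step 1 (dt=0.01): k1=(-3.115, 2.745), k2=(-3.137, 2.740), k3=(-3.137, 2.739), k4=(-3.159, 2.734); state += dt/6·(k1+2k2+2k3+k4)
t=0.010: state=(3.329, 2.277)
t=0.020: state=(3.297, 2.305)
t=0.030: state=(3.265, 2.332)
continuing one RK4 step at a time; state shown every 20 steps (Δt=0.2):
t=0.200: state=(2.677, 2.755)
t=0.400: state=(1.991, 3.095)
t=0.600: state=(1.427, 3.214)
t=0.800: state=(1.019, 3.144)
t=1.000: state=(0.745, 2.949)
t=1.200: state=(0.564, 2.691)
t=1.400: state=(0.447, 2.411)
t=1.600: state=(0.370, 2.134)
t=1.800: state=(0.320, 1.875)
t=2.000: state=(0.288, 1.639)
t=2.200: state=(0.268, 1.428)
t=2.400: state=(0.258, 1.242)
t=2.600: state=(0.255, 1.079)
t=2.800: state=(0.259, 0.938)
t=3.000: state=(0.268, 0.816)
t=3.200: state=(0.282, 0.711)
t=3.400: state=(0.302, 0.620)
t=3.600: state=(0.328, 0.543)
t=3.670: state=(0.338, 0.519)

(x, y) = (0.338, 0.519)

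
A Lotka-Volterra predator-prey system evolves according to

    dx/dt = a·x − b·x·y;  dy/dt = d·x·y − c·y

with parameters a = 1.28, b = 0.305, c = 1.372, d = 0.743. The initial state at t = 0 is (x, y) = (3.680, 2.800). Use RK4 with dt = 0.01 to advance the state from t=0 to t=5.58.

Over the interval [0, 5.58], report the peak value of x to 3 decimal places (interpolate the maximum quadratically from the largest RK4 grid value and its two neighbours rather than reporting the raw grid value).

max x = 3.921

t=0.000: state=(3.680, 2.800)
step 1 (dt=0.01): k1=(1.568, 3.814), k2=(1.550, 3.857), k3=(1.549, 3.857), k4=(1.531, 3.899); state += dt/6·(k1+2k2+2k3+k4)
t=0.010: state=(3.695, 2.839)
t=0.020: state=(3.711, 2.878)
t=0.030: state=(3.725, 2.918)
continuing one RK4 step at a time; state shown every 20 steps (Δt=0.2):
t=0.200: state=(3.901, 3.747)
t=0.400: state=(3.856, 5.088)
t=0.600: state=(3.479, 6.696)
t=0.800: state=(2.851, 8.161)
t=1.000: state=(2.173, 9.003)
t=1.200: state=(1.612, 9.047)
t=1.400: state=(1.218, 8.468)
t=1.600: state=(0.964, 7.557)
t=1.800: state=(0.810, 6.546)
t=2.000: state=(0.723, 5.572)
t=2.200: state=(0.683, 4.699)
t=2.400: state=(0.678, 3.950)
t=2.600: state=(0.702, 3.325)
t=2.800: state=(0.753, 2.815)
t=3.000: state=(0.830, 2.406)
t=3.200: state=(0.935, 2.084)
t=3.400: state=(1.072, 1.838)
t=3.600: state=(1.245, 1.658)
t=3.800: state=(1.459, 1.540)
t=4.000: state=(1.720, 1.481)
t=4.200: state=(2.030, 1.487)
t=4.400: state=(2.390, 1.568)
t=4.600: state=(2.792, 1.751)
t=4.800: state=(3.211, 2.079)
t=5.000: state=(3.599, 2.623)
t=5.200: state=(3.867, 3.479)
t=5.400: state=(3.897, 4.724)
t=5.580: state=(3.646, 6.130)
largest grid value and its neighbours: x(5.310)=3.92027, x(5.320)=3.92088, x(5.330)=3.92071
parabola through these three points peaks at t≈5.323 with x≈3.92091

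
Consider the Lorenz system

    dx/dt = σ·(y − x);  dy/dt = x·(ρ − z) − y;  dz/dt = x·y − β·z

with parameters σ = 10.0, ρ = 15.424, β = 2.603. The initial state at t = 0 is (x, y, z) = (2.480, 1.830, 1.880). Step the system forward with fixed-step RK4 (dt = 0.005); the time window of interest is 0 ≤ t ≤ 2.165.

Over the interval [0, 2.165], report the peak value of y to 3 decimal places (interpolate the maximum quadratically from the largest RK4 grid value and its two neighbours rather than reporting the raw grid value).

max y = 14.164

t=0.000: state=(2.480, 1.830, 1.880)
step 1 (dt=0.005): k1=(-6.500, 31.759, -0.355), k2=(-5.544, 31.462, -0.187), k3=(-5.575, 31.494, -0.185), k4=(-4.647, 31.226, -0.018); state += dt/6·(k1+2k2+2k3+k4)
t=0.005: state=(2.452, 1.987, 1.879)
t=0.010: state=(2.433, 2.142, 1.880)
t=0.015: state=(2.423, 2.296, 1.882)
continuing one RK4 step at a time; state shown every 20 steps (Δt=0.1):
t=0.100: state=(3.218, 5.046, 2.279)
t=0.200: state=(5.991, 9.692, 4.758)
t=0.300: state=(10.146, 14.066, 12.609)
t=0.400: state=(11.600, 9.703, 22.462)
t=0.500: state=(7.212, 1.743, 21.935)
t=0.600: state=(2.736, -0.416, 17.078)
t=0.700: state=(0.732, -0.371, 13.105)
t=0.800: state=(0.097, -0.222, 10.092)
t=0.900: state=(-0.095, -0.214, 7.780)
t=1.000: state=(-0.203, -0.318, 6.000)
t=1.100: state=(-0.353, -0.553, 4.636)
t=1.200: state=(-0.635, -1.021, 3.607)
t=1.300: state=(-1.189, -1.956, 2.899)
t=1.400: state=(-2.291, -3.810, 2.672)
t=1.500: state=(-4.427, -7.283, 3.697)
t=1.600: state=(-8.036, -12.198, 8.347)
t=1.700: state=(-11.421, -12.923, 18.238)
t=1.800: state=(-9.685, -5.176, 23.076)
t=1.900: state=(-4.758, -0.414, 19.312)
t=2.000: state=(-1.699, 0.175, 14.884)
t=2.100: state=(-0.589, -0.042, 11.465)
t=2.165: state=(-0.365, -0.177, 9.683)
largest grid value and its neighbours: y(0.310)=14.15762, y(0.315)=14.16181, y(0.320)=14.13645
parabola through these three points peaks at t≈0.313 with y≈14.16370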